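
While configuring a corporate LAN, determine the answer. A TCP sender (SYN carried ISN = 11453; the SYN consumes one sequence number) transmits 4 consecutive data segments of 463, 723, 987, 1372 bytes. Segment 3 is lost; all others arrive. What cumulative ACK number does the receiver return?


SYN uses sequence number 11453; first data byte = ISN + 1 = 11454.
Segment 1: SEQ = 11454, len = 463 B, covers [11454, 11916]
Segment 2: SEQ = 11917, len = 723 B, covers [11917, 12639]
Segment 3: SEQ = 12640, len = 987 B, covers [12640, 13626] [LOST]
Segment 4: SEQ = 13627, len = 1372 B, covers [13627, 14998]
In-order data received: bytes [11454, 12639] (segments 1..2).
Segment 3 missing -> gap begins at byte 12640; later segments buffered out of order.
Cumulative ACK = next expected in-order byte = 11454 + 463 + 723 = 12640

12640


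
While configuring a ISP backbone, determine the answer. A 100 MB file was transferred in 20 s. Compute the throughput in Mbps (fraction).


Given: file = 100 MB, time = 20 s
File in Mb = 100 * 8 = 800 Mb
Throughput = 800 / 20 Mbps
Throughput = 40 Mbps

40


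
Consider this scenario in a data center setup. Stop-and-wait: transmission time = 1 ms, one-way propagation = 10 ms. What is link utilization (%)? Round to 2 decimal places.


Given: Ttrans = 1 ms, Tprop = 10 ms
RTT = 2 * Tprop = 2 * 10 = 20 ms
U = Ttrans / (Ttrans + RTT)
U = 1 / (1 + 20)
U = 1 / 21 = 0.047619
U% = 4.76%

4.76


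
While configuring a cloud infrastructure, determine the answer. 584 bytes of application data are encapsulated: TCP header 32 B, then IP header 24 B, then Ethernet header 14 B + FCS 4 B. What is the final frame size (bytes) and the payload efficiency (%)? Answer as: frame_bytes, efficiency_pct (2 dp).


TCP segment = 584 + 32 = 616 B
IP packet = 616 + 24 = 640 B
Ethernet frame = 640 + 14 + 4 = 658 B
Efficiency = app / frame = 584 / 658 = 0.887538 = 88.7538% -> 88.75% (2 dp)

658, 88.75


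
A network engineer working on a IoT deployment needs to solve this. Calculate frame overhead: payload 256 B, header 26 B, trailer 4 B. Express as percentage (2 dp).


Given: payload = 256 B, header = 26 B, trailer = 4 B
Overhead bytes = header + trailer = 26 + 4 = 30
Total frame = payload + overhead = 256 + 30 = 286
Overhead % = 30 / 286 * 100 = 10.4895% -> 10.49% (2 dp)

10.49


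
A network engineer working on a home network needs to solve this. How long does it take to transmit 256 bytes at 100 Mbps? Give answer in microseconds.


Given: packet = 256 bytes, bandwidth = 100 Mbps
Packet in bits = 256 * 8 = 2048 bits
Bandwidth = 100 * 10^6 = 100000000 bps
Time = 2048 / 100000000 seconds
Time in us = 2048 * 10^6 / 100000000 = 20.48

20.48


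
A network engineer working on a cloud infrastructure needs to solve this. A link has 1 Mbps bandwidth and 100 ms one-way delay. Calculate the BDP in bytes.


Given: bandwidth = 1 Mbps, delay = 100 ms
BDP in bits = 1 * 10^6 * 100 / 1000
BDP in bits = 100000
BDP in bytes = 100000 / 8 = 12500

12500


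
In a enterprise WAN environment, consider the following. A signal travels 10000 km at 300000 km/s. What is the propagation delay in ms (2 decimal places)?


Given: distance = 10000 km, speed = 300000 km/s
Delay = distance / speed = 10000 / 300000 seconds
Delay in ms = 10000 * 1000 / 300000
Delay = 33.3333 ms
Rounded to 2 dp = 33.33 ms

33.33


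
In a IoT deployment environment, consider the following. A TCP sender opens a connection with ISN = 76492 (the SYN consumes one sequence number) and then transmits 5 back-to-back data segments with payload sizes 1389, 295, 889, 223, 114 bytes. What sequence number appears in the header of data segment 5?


The SYN occupies sequence number ISN = 76492, so the first data byte is ISN + 1 = 76493.
SEQ of data segment i = (ISN + 1) + sum of payload sizes of segments 1..i-1.
Segment 1: SEQ = 76493, payload = 1389 bytes
Segment 2: SEQ = 77882, payload = 295 bytes
Segment 3: SEQ = 78177, payload = 889 bytes
Segment 4: SEQ = 79066, payload = 223 bytes
Segment 5: SEQ = 79289, payload = 114 bytes
SEQ of segment 5 = 76493 + 1389 + 295 + 889 + 223 = 79289

79289


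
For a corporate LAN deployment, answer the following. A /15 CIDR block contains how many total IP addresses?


Given: CIDR prefix /15
Host bits = 32 - 15 = 17
Total addresses = 2^17 = 131072

131072


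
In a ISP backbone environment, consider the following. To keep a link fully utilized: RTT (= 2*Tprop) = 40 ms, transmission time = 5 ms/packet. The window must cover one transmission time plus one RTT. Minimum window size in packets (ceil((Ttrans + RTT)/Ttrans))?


Given: Ttrans = 5 ms, RTT = 40 ms (= 2 * Tprop, Tprop = 20 ms)
Time until first ACK returns = Ttrans + RTT = 5 + 40 = 45 ms
Need W * Ttrans >= Ttrans + RTT  ->  W >= (Ttrans + RTT) / Ttrans
(Ttrans + RTT) / Ttrans = 45 / 5 = 9
W_min = ceil(9) = 9

9


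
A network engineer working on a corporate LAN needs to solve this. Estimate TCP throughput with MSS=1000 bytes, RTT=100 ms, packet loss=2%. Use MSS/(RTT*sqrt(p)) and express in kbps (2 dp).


Given: MSS = 1000 bytes, RTT = 100 ms, loss = 2%
RTT in seconds = 100 / 1000 = 0.1
Loss rate = 2% = 0.02
sqrt(loss) = sqrt(0.02) = 0.141421356237
Throughput (bytes/s) = 1000 / (0.1 * 0.141421356237) = 70710.6781
Throughput (kbps) = 70710.6781 * 8 / 1000 = 565.685425 -> 565.69 kbps (2 dp)

565.69


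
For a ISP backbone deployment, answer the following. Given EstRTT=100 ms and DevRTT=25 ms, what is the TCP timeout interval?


Given: EstRTT = 100 ms, DevRTT = 25 ms
Timeout = EstRTT + 4 * DevRTT
4 * DevRTT = 4 * 25 = 100
Timeout = 100 + 100 = 200 ms

200


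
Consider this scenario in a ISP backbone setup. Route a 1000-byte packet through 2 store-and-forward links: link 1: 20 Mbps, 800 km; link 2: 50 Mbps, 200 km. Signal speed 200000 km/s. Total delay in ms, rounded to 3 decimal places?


Packet = 1000 bytes = 8000 bits. Store-and-forward: sum (t_trans + t_prop) per link.
Link 1: t_trans = 8000/(20*10^6) s = 0.4000 ms; t_prop = 800/200000 s = 4.0000 ms; subtotal = 4.4000 ms
Link 2: t_trans = 8000/(50*10^6) s = 0.1600 ms; t_prop = 200/200000 s = 1.0000 ms; subtotal = 1.1600 ms
End-to-end = 4.4000 + 1.1600 = 5.5600 ms -> 5.560 ms (3 dp)

5.560


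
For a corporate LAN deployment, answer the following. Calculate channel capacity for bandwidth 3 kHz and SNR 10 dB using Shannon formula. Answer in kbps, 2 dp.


Given: B = 3 kHz, SNR = 10 dB
SNR linear = 10^(10/10) = 10
1 + SNR = 11
log2(11) = 3.4594316186
C = 3 * 1000 * 3.4594316186 = 10378.2949 bps
C = 10.378295 kbps -> 10.38 kbps (2 dp)

10.38


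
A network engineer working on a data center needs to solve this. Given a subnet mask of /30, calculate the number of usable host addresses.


Given: subnet mask /30
Host bits = 32 - 30 = 2
Total addresses = 2^2 = 4
Usable hosts = 4 - 2 (network + broadcast) = 2

2


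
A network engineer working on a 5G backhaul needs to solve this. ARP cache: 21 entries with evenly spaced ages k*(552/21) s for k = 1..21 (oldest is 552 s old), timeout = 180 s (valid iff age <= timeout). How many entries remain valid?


Ages are k * 552/21 s for k = 1..21 (spacing = 26.2857 s).
Entry k is valid iff k * 552/21 <= 180 iff k <= 21 * 180 / 552 = 6.8478
n_valid = floor(6.8478) = 6
(n_stale = 21 - 6 = 15)

6


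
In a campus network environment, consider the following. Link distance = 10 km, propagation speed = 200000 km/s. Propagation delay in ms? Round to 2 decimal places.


Given: distance = 10 km, speed = 200000 km/s
Delay = distance / speed = 10 / 200000 seconds
Delay in ms = 10 * 1000 / 200000
Delay = 0.0500 ms
Rounded to 2 dp = 0.05 ms

0.05


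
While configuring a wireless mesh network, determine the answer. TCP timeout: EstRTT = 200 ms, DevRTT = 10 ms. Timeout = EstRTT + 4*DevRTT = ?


Given: EstRTT = 200 ms, DevRTT = 10 ms
Timeout = EstRTT + 4 * DevRTT
4 * DevRTT = 4 * 10 = 40
Timeout = 200 + 40 = 240 ms

240


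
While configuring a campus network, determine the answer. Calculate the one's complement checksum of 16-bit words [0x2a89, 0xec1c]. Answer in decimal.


Given words: [0x2a89, 0xec1c]
Step 1: Sum all words
Raw sum = 10889 + 60444 = 71333
Step 2: Fold carry: (5797 + 1) = 5798
One's complement = ~5798 & 0xFFFF = 59737

59737


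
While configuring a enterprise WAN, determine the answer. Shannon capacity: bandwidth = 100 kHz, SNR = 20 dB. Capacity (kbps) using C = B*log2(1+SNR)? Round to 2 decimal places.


Given: B = 100 kHz, SNR = 20 dB
SNR linear = 10^(20/10) = 100
1 + SNR = 101
log2(101) = 6.6582114828
C = 100 * 1000 * 6.6582114828 = 665821.1483 bps
C = 665.821148 kbps -> 665.82 kbps (2 dp)

665.82


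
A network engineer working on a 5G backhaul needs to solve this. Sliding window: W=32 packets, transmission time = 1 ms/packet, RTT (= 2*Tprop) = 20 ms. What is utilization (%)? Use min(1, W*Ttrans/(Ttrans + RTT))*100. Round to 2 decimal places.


Given: W = 32, Ttrans = 1 ms, RTT = 20 ms (= 2 * Tprop, Tprop = 10 ms)
Cycle time = Ttrans + RTT = 1 + 20 = 21 ms (first packet sent until its ACK returns)
W * Ttrans = 32 * 1 = 32 ms of sending per cycle
W * Ttrans / (Ttrans + RTT) = 32 / 21 = 1.523810
U = min(1, 1.523810) = 1.000000
U% = 100.00%

100.00


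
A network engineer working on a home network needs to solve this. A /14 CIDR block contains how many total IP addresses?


Given: CIDR prefix /14
Host bits = 32 - 14 = 18
Total addresses = 2^18 = 262144

262144


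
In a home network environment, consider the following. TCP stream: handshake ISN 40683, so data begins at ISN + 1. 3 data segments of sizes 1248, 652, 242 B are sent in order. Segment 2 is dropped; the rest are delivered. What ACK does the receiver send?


SYN uses sequence number 40683; first data byte = ISN + 1 = 40684.
Segment 1: SEQ = 40684, len = 1248 B, covers [40684, 41931]
Segment 2: SEQ = 41932, len = 652 B, covers [41932, 42583] [LOST]
Segment 3: SEQ = 42584, len = 242 B, covers [42584, 42825]
In-order data received: bytes [40684, 41931] (segments 1..1).
Segment 2 missing -> gap begins at byte 41932; later segments buffered out of order.
Cumulative ACK = next expected in-order byte = 40684 + 1248 = 41932

41932


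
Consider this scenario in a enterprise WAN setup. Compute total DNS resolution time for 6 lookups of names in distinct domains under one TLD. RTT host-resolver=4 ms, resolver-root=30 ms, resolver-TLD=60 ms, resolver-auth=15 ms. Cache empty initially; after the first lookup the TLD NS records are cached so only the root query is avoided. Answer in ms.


Lookup 1 (cold cache): local + root + TLD + auth = 4 + 30 + 60 + 15 = 109 ms
Lookups 2..6 (TLD NS cached -> skip root; new domain -> still ask TLD and auth): local + TLD + auth = 4 + 60 + 15 = 79 ms each
Remaining 5 lookups: 5 * 79 = 395 ms
Total = 109 + 395 = 504 ms

504


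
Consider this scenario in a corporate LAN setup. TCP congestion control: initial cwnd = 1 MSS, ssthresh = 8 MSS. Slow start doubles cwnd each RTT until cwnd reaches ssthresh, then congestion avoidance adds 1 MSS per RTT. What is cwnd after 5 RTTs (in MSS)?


RTT 0: cwnd = 1 MSS (initial)
RTT 1: cwnd = 2 MSS (slow start, doubled)
RTT 2: cwnd = 4 MSS (slow start, doubled)
RTT 3: cwnd = 8 MSS (slow start, doubled)
RTT 4: cwnd = 9 MSS (congestion avoidance, +1)
RTT 5: cwnd = 10 MSS (congestion avoidance, +1)

10


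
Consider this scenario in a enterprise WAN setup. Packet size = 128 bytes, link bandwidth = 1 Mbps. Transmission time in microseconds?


Given: packet = 128 bytes, bandwidth = 1 Mbps
Packet in bits = 128 * 8 = 1024 bits
Bandwidth = 1 * 10^6 = 1000000 bps
Time = 1024 / 1000000 seconds
Time in us = 1024 * 10^6 / 1000000 = 1024

1024


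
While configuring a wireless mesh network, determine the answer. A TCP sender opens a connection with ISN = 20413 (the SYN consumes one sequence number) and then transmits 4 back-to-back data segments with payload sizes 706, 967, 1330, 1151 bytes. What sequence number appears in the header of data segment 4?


The SYN occupies sequence number ISN = 20413, so the first data byte is ISN + 1 = 20414.
SEQ of data segment i = (ISN + 1) + sum of payload sizes of segments 1..i-1.
Segment 1: SEQ = 20414, payload = 706 bytes
Segment 2: SEQ = 21120, payload = 967 bytes
Segment 3: SEQ = 22087, payload = 1330 bytes
Segment 4: SEQ = 23417, payload = 1151 bytes
SEQ of segment 4 = 20414 + 706 + 967 + 1330 = 23417

23417


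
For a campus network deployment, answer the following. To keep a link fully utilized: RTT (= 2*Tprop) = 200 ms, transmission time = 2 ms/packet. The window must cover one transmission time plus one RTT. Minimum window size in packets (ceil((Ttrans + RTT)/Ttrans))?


Given: Ttrans = 2 ms, RTT = 200 ms (= 2 * Tprop, Tprop = 100 ms)
Time until first ACK returns = Ttrans + RTT = 2 + 200 = 202 ms
Need W * Ttrans >= Ttrans + RTT  ->  W >= (Ttrans + RTT) / Ttrans
(Ttrans + RTT) / Ttrans = 202 / 2 = 101
W_min = ceil(101) = 101

101


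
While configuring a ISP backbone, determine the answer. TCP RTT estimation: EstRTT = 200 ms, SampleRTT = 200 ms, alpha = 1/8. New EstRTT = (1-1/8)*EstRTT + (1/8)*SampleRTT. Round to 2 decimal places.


Given: EstRTT = 200 ms, SampleRTT = 200 ms, alpha = 1/8
New EstRTT = (1 - alpha) * EstRTT + alpha * SampleRTT
(7/8) * 200 = 175
(1/8) * 200 = 25
New EstRTT = 175 + 25 = 200 ms -> 200.00 ms (2 dp)

200.00


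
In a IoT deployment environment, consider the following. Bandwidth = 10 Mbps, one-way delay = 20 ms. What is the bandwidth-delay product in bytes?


Given: bandwidth = 10 Mbps, delay = 20 ms
BDP in bits = 10 * 10^6 * 20 / 1000
BDP in bits = 200000
BDP in bytes = 200000 / 8 = 25000

25000


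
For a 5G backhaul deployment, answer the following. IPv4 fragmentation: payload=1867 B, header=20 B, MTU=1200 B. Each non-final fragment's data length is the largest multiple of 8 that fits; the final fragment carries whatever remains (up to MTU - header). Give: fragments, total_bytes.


Max data per non-final fragment = floor((MTU - header)/8)*8 = floor((1200 - 20)/8)*8 = floor(1180/8)*8 = 1176 B
Final fragment needs no 8-byte alignment: it can carry up to MTU - header = 1180 B
Non-final fragments needed = ceil((payload - 1180) / 1176) = ceil(687/1176) = ceil(0.5842) = 1
Number of fragments = 1 + 1 = 2
Fragment sizes (data): 1 * 1176 B + 691 B (last, 691 <= 1180 OK)
Total bytes sent = payload + n_frags * header = 1867 + 2*20 = 1867 + 40 = 1907 B

2, 1907


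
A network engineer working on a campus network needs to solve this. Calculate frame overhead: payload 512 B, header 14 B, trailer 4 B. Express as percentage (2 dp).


Given: payload = 512 B, header = 14 B, trailer = 4 B
Overhead bytes = header + trailer = 14 + 4 = 18
Total frame = payload + overhead = 512 + 18 = 530
Overhead % = 18 / 530 * 100 = 3.3962% -> 3.40% (2 dp)

3.40


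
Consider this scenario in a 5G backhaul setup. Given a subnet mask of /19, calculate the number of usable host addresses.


Given: subnet mask /19
Host bits = 32 - 19 = 13
Total addresses = 2^13 = 8192
Usable hosts = 8192 - 2 (network + broadcast) = 8190

8190


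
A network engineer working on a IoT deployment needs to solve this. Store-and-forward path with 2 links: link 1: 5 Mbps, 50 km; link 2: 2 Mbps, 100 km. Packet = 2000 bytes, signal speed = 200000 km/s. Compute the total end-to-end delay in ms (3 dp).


Packet = 2000 bytes = 16000 bits. Store-and-forward: sum (t_trans + t_prop) per link.
Link 1: t_trans = 16000/(5*10^6) s = 3.2000 ms; t_prop = 50/200000 s = 0.2500 ms; subtotal = 3.4500 ms
Link 2: t_trans = 16000/(2*10^6) s = 8.0000 ms; t_prop = 100/200000 s = 0.5000 ms; subtotal = 8.5000 ms
End-to-end = 3.4500 + 8.5000 = 11.9500 ms -> 11.950 ms (3 dp)

11.950


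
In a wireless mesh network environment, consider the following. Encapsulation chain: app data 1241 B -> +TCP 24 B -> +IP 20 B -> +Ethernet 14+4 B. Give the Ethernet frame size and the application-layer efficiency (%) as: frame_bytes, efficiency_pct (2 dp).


TCP segment = 1241 + 24 = 1265 B
IP packet = 1265 + 20 = 1285 B
Ethernet frame = 1285 + 14 + 4 = 1303 B
Efficiency = app / frame = 1241 / 1303 = 0.952417 = 95.2417% -> 95.24% (2 dp)

1303, 95.24


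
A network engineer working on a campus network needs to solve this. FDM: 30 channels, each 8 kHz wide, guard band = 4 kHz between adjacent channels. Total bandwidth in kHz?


Given: 30 channels, 8 kHz each, guard = 4 kHz
Channel bandwidth = 30 * 8 = 240 kHz
Guard bands = 29 gaps * 4 kHz = 116 kHz
Total = 240 + 116 = 356 kHz

356


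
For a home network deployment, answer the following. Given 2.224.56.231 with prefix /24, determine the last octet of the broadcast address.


Given: IP = 2.224.56.231, prefix = /24
Host bits = 32 - 24 = 8
Network last octet = 231 AND mask = 0
Host part size = 2^8 - 1 = 255
Broadcast last octet = 0 OR 255 = 255

255


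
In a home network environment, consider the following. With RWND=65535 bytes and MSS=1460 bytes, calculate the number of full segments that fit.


Given: RWND = 65535 bytes, MSS = 1460 bytes
Full segments = floor(RWND / MSS)
Full segments = floor(65535 / 1460)
Full segments = floor(44.887) = 44

44


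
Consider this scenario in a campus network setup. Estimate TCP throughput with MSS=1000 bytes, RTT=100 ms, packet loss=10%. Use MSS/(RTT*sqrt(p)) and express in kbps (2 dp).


Given: MSS = 1000 bytes, RTT = 100 ms, loss = 10%
RTT in seconds = 100 / 1000 = 0.1
Loss rate = 10% = 0.1
sqrt(loss) = sqrt(0.1) = 0.316227766017
Throughput (bytes/s) = 1000 / (0.1 * 0.316227766017) = 31622.7766
Throughput (kbps) = 31622.7766 * 8 / 1000 = 252.982213 -> 252.98 kbps (2 dp)

252.98


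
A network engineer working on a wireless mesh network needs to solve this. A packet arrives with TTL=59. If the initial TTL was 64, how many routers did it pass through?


Given: initial TTL = 64, received TTL = 59
Hops = initial TTL - received TTL
Hops = 64 - 59 = 5

5


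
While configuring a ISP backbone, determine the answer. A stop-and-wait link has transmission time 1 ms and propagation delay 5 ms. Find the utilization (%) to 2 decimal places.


Given: Ttrans = 1 ms, Tprop = 5 ms
RTT = 2 * Tprop = 2 * 5 = 10 ms
U = Ttrans / (Ttrans + RTT)
U = 1 / (1 + 10)
U = 1 / 11 = 0.090909
U% = 9.09%

9.09


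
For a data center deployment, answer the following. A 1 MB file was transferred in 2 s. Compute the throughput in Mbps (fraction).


Given: file = 1 MB, time = 2 s
File in Mb = 1 * 8 = 8 Mb
Throughput = 8 / 2 Mbps
Throughput = 4 Mbps

4


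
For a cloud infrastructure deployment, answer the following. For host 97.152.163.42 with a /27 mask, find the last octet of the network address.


Given: IP = 97.152.163.42, prefix = /27
Subnet mask = 255.255.255.224
Last octet of IP: 42
Last octet of mask: 224
Network last octet = 42 AND 224 = 32

32


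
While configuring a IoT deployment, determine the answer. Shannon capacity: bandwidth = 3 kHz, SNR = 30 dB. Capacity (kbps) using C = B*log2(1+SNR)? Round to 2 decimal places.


Given: B = 3 kHz, SNR = 30 dB
SNR linear = 10^(30/10) = 1000
1 + SNR = 1001
log2(1001) = 9.9672262588
C = 3 * 1000 * 9.9672262588 = 29901.6788 bps
C = 29.901679 kbps -> 29.90 kbps (2 dp)

29.90


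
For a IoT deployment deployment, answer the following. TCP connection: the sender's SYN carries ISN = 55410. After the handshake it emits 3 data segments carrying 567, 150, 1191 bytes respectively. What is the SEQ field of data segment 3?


The SYN occupies sequence number ISN = 55410, so the first data byte is ISN + 1 = 55411.
SEQ of data segment i = (ISN + 1) + sum of payload sizes of segments 1..i-1.
Segment 1: SEQ = 55411, payload = 567 bytes
Segment 2: SEQ = 55978, payload = 150 bytes
Segment 3: SEQ = 56128, payload = 1191 bytes
SEQ of segment 3 = 55411 + 567 + 150 = 56128

56128


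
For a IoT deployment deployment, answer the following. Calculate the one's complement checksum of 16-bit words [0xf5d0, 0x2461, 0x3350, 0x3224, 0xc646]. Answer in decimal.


Given words: [0xf5d0, 0x2461, 0x3350, 0x3224, 0xc646]
Step 1: Sum all words
Raw sum = 62928 + 9313 + 13136 + 12836 + 50758 = 148971
Step 2: Fold carry: (17899 + 2) = 17901
One's complement = ~17901 & 0xFFFF = 47634

47634


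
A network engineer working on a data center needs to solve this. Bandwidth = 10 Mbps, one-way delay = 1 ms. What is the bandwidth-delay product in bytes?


Given: bandwidth = 10 Mbps, delay = 1 ms
BDP in bits = 10 * 10^6 * 1 / 1000
BDP in bits = 10000
BDP in bytes = 10000 / 8 = 1250

1250


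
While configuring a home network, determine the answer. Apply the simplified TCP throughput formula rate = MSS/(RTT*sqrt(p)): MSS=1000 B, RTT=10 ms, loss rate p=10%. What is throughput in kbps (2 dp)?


Given: MSS = 1000 bytes, RTT = 10 ms, loss = 10%
RTT in seconds = 10 / 1000 = 0.01
Loss rate = 10% = 0.1
sqrt(loss) = sqrt(0.1) = 0.316227766017
Throughput (bytes/s) = 1000 / (0.01 * 0.316227766017) = 316227.7660
Throughput (kbps) = 316227.7660 * 8 / 1000 = 2529.822128 -> 2529.82 kbps (2 dp)

2529.82


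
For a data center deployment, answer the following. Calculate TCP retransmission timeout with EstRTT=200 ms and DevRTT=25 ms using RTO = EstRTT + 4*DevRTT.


Given: EstRTT = 200 ms, DevRTT = 25 ms
Timeout = EstRTT + 4 * DevRTT
4 * DevRTT = 4 * 25 = 100
Timeout = 200 + 100 = 300 ms

300


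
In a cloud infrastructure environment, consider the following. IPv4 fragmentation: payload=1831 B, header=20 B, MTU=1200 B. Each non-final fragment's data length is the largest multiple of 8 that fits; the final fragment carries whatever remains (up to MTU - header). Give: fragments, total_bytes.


Max data per non-final fragment = floor((MTU - header)/8)*8 = floor((1200 - 20)/8)*8 = floor(1180/8)*8 = 1176 B
Final fragment needs no 8-byte alignment: it can carry up to MTU - header = 1180 B
Non-final fragments needed = ceil((payload - 1180) / 1176) = ceil(651/1176) = ceil(0.5536) = 1
Number of fragments = 1 + 1 = 2
Fragment sizes (data): 1 * 1176 B + 655 B (last, 655 <= 1180 OK)
Total bytes sent = payload + n_frags * header = 1831 + 2*20 = 1831 + 40 = 1871 B

2, 1871


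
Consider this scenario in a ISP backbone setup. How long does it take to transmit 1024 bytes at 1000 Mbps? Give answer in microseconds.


Given: packet = 1024 bytes, bandwidth = 1000 Mbps
Packet in bits = 1024 * 8 = 8192 bits
Bandwidth = 1000 * 10^6 = 1000000000 bps
Time = 8192 / 1000000000 seconds
Time in us = 8192 * 10^6 / 1000000000 = 8.192

8.192


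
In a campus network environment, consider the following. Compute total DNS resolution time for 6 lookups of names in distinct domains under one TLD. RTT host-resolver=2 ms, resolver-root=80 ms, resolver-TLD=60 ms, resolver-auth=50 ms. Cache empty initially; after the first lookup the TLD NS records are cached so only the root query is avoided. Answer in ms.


Lookup 1 (cold cache): local + root + TLD + auth = 2 + 80 + 60 + 50 = 192 ms
Lookups 2..6 (TLD NS cached -> skip root; new domain -> still ask TLD and auth): local + TLD + auth = 2 + 60 + 50 = 112 ms each
Remaining 5 lookups: 5 * 112 = 560 ms
Total = 192 + 560 = 752 ms

752


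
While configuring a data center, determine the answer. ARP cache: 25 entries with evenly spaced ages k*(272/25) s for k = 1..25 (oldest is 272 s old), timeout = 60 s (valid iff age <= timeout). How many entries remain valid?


Ages are k * 272/25 s for k = 1..25 (spacing = 10.8800 s).
Entry k is valid iff k * 272/25 <= 60 iff k <= 25 * 60 / 272 = 5.5147
n_valid = floor(5.5147) = 5
(n_stale = 25 - 5 = 20)

5


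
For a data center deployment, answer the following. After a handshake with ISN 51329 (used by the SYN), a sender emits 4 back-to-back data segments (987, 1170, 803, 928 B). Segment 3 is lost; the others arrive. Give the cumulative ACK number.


SYN uses sequence number 51329; first data byte = ISN + 1 = 51330.
Segment 1: SEQ = 51330, len = 987 B, covers [51330, 52316]
Segment 2: SEQ = 52317, len = 1170 B, covers [52317, 53486]
Segment 3: SEQ = 53487, len = 803 B, covers [53487, 54289] [LOST]
Segment 4: SEQ = 54290, len = 928 B, covers [54290, 55217]
In-order data received: bytes [51330, 53486] (segments 1..2).
Segment 3 missing -> gap begins at byte 53487; later segments buffered out of order.
Cumulative ACK = next expected in-order byte = 51330 + 987 + 1170 = 53487

53487


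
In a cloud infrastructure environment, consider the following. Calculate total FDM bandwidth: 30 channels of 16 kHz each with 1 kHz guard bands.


Given: 30 channels, 16 kHz each, guard = 1 kHz
Channel bandwidth = 30 * 16 = 480 kHz
Guard bands = 29 gaps * 1 kHz = 29 kHz
Total = 480 + 29 = 509 kHz

509


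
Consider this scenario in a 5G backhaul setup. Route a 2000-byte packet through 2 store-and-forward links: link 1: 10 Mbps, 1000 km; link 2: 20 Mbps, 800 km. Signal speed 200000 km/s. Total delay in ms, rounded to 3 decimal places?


Packet = 2000 bytes = 16000 bits. Store-and-forward: sum (t_trans + t_prop) per link.
Link 1: t_trans = 16000/(10*10^6) s = 1.6000 ms; t_prop = 1000/200000 s = 5.0000 ms; subtotal = 6.6000 ms
Link 2: t_trans = 16000/(20*10^6) s = 0.8000 ms; t_prop = 800/200000 s = 4.0000 ms; subtotal = 4.8000 ms
End-to-end = 6.6000 + 4.8000 = 11.4000 ms -> 11.400 ms (3 dp)

11.400


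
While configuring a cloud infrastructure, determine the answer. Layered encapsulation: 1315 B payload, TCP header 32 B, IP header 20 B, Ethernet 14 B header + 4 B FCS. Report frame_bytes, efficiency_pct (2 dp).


TCP segment = 1315 + 32 = 1347 B
IP packet = 1347 + 20 = 1367 B
Ethernet frame = 1367 + 14 + 4 = 1385 B
Efficiency = app / frame = 1315 / 1385 = 0.949458 = 94.9458% -> 94.95% (2 dp)

1385, 94.95


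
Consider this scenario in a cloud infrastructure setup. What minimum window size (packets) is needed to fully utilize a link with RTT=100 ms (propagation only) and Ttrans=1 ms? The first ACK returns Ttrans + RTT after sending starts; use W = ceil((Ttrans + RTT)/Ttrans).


Given: Ttrans = 1 ms, RTT = 100 ms (= 2 * Tprop, Tprop = 50 ms)
Time until first ACK returns = Ttrans + RTT = 1 + 100 = 101 ms
Need W * Ttrans >= Ttrans + RTT  ->  W >= (Ttrans + RTT) / Ttrans
(Ttrans + RTT) / Ttrans = 101 / 1 = 101
W_min = ceil(101) = 101

101


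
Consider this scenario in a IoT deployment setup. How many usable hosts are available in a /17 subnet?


Given: subnet mask /17
Host bits = 32 - 17 = 15
Total addresses = 2^15 = 32768
Usable hosts = 32768 - 2 (network + broadcast) = 32766

32766


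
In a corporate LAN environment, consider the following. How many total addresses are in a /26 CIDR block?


Given: CIDR prefix /26
Host bits = 32 - 26 = 6
Total addresses = 2^6 = 64

64


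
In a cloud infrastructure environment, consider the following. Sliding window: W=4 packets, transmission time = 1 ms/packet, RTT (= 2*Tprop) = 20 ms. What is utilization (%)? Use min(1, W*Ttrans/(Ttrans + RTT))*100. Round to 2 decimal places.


Given: W = 4, Ttrans = 1 ms, RTT = 20 ms (= 2 * Tprop, Tprop = 10 ms)
Cycle time = Ttrans + RTT = 1 + 20 = 21 ms (first packet sent until its ACK returns)
W * Ttrans = 4 * 1 = 4 ms of sending per cycle
W * Ttrans / (Ttrans + RTT) = 4 / 21 = 0.190476
U = min(1, 0.190476) = 0.190476
U% = 19.05%

19.05


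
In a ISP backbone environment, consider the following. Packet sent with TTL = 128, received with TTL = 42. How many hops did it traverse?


Given: initial TTL = 128, received TTL = 42
Hops = initial TTL - received TTL
Hops = 128 - 42 = 86

86


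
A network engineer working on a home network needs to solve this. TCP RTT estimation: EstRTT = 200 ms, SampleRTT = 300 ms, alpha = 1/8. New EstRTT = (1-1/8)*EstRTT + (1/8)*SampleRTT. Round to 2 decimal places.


Given: EstRTT = 200 ms, SampleRTT = 300 ms, alpha = 1/8
New EstRTT = (1 - alpha) * EstRTT + alpha * SampleRTT
(7/8) * 200 = 175
(1/8) * 300 = 37.5
New EstRTT = 175 + 37.5 = 212.5 ms -> 212.50 ms (2 dp)

212.50


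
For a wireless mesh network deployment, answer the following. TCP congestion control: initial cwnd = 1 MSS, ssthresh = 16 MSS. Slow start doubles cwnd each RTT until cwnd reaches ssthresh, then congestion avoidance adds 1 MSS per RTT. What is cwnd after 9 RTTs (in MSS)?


RTT 0: cwnd = 1 MSS (initial)
RTT 1: cwnd = 2 MSS (slow start, doubled)
RTT 2: cwnd = 4 MSS (slow start, doubled)
RTT 3: cwnd = 8 MSS (slow start, doubled)
RTT 4: cwnd = 16 MSS (slow start, doubled)
RTT 5: cwnd = 17 MSS (congestion avoidance, +1)
RTT 6: cwnd = 18 MSS (congestion avoidance, +1)
RTT 7: cwnd = 19 MSS (congestion avoidance, +1)
RTT 8: cwnd = 20 MSS (congestion avoidance, +1)
RTT 9: cwnd = 21 MSS (congestion avoidance, +1)

21


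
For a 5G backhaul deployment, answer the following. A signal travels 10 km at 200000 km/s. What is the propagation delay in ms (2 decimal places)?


Given: distance = 10 km, speed = 200000 km/s
Delay = distance / speed = 10 / 200000 seconds
Delay in ms = 10 * 1000 / 200000
Delay = 0.0500 ms
Rounded to 2 dp = 0.05 ms

0.05


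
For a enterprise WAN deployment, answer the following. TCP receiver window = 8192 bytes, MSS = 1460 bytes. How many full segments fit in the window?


Given: RWND = 8192 bytes, MSS = 1460 bytes
Full segments = floor(RWND / MSS)
Full segments = floor(8192 / 1460)
Full segments = floor(5.611) = 5

5


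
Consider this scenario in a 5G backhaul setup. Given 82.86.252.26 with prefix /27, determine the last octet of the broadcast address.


Given: IP = 82.86.252.26, prefix = /27
Host bits = 32 - 27 = 5
Network last octet = 26 AND mask = 0
Host part size = 2^5 - 1 = 31
Broadcast last octet = 0 OR 31 = 31

31


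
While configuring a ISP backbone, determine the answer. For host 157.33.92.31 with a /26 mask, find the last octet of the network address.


Given: IP = 157.33.92.31, prefix = /26
Subnet mask = 255.255.255.192
Last octet of IP: 31
Last octet of mask: 192
Network last octet = 31 AND 192 = 0

0


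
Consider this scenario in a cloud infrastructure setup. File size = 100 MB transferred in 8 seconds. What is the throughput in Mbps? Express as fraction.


Given: file = 100 MB, time = 8 s
File in Mb = 100 * 8 = 800 Mb
Throughput = 800 / 8 Mbps
Throughput = 100 Mbps

100


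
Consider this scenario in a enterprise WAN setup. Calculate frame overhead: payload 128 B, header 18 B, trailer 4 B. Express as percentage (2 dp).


Given: payload = 128 B, header = 18 B, trailer = 4 B
Overhead bytes = header + trailer = 18 + 4 = 22
Total frame = payload + overhead = 128 + 22 = 150
Overhead % = 22 / 150 * 100 = 14.6667% -> 14.67% (2 dp)

14.67


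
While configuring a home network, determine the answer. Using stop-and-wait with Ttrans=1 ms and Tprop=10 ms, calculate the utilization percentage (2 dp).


Given: Ttrans = 1 ms, Tprop = 10 ms
RTT = 2 * Tprop = 2 * 10 = 20 ms
U = Ttrans / (Ttrans + RTT)
U = 1 / (1 + 20)
U = 1 / 21 = 0.047619
U% = 4.76%

4.76


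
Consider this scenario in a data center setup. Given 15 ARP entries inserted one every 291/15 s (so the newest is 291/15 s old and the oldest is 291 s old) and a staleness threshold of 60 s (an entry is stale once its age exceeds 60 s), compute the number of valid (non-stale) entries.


Ages are k * 291/15 s for k = 1..15 (spacing = 19.4000 s).
Entry k is valid iff k * 291/15 <= 60 iff k <= 15 * 60 / 291 = 3.0928
n_valid = floor(3.0928) = 3
(n_stale = 15 - 3 = 12)

3


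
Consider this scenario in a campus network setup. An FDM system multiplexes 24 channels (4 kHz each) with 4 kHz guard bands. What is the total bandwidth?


Given: 24 channels, 4 kHz each, guard = 4 kHz
Channel bandwidth = 24 * 4 = 96 kHz
Guard bands = 23 gaps * 4 kHz = 92 kHz
Total = 96 + 92 = 188 kHz

188


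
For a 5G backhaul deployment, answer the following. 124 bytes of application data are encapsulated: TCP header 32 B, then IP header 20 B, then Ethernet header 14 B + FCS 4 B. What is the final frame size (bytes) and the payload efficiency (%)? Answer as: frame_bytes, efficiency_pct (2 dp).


TCP segment = 124 + 32 = 156 B
IP packet = 156 + 20 = 176 B
Ethernet frame = 176 + 14 + 4 = 194 B
Efficiency = app / frame = 124 / 194 = 0.639175 = 63.9175% -> 63.92% (2 dp)

194, 63.92


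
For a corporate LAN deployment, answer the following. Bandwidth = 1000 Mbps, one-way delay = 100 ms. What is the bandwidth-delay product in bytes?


Given: bandwidth = 1000 Mbps, delay = 100 ms
BDP in bits = 1000 * 10^6 * 100 / 1000
BDP in bits = 100000000
BDP in bytes = 100000000 / 8 = 12500000

12500000


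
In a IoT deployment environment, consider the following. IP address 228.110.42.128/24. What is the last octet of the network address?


Given: IP = 228.110.42.128, prefix = /24
Subnet mask = 255.255.255.0
Last octet of IP: 128
Last octet of mask: 0
Network last octet = 128 AND 0 = 0

0


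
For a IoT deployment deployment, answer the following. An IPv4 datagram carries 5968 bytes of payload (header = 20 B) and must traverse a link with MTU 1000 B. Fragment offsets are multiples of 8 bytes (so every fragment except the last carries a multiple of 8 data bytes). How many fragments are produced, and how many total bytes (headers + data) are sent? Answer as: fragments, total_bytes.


Max data per non-final fragment = floor((MTU - header)/8)*8 = floor((1000 - 20)/8)*8 = floor(980/8)*8 = 976 B
Final fragment needs no 8-byte alignment: it can carry up to MTU - header = 980 B
Non-final fragments needed = ceil((payload - 980) / 976) = ceil(4988/976) = ceil(5.1107) = 6
Number of fragments = 6 + 1 = 7
Fragment sizes (data): 6 * 976 B + 112 B (last, 112 <= 980 OK)
Total bytes sent = payload + n_frags * header = 5968 + 7*20 = 5968 + 140 = 6108 B

7, 6108


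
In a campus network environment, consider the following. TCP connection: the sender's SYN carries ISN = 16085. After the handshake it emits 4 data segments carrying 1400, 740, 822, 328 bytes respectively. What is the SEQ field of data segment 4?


The SYN occupies sequence number ISN = 16085, so the first data byte is ISN + 1 = 16086.
SEQ of data segment i = (ISN + 1) + sum of payload sizes of segments 1..i-1.
Segment 1: SEQ = 16086, payload = 1400 bytes
Segment 2: SEQ = 17486, payload = 740 bytes
Segment 3: SEQ = 18226, payload = 822 bytes
Segment 4: SEQ = 19048, payload = 328 bytes
SEQ of segment 4 = 16086 + 1400 + 740 + 822 = 19048

19048


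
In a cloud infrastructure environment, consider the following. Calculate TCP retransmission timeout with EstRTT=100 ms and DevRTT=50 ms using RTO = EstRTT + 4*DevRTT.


Given: EstRTT = 100 ms, DevRTT = 50 ms
Timeout = EstRTT + 4 * DevRTT
4 * DevRTT = 4 * 50 = 200
Timeout = 100 + 200 = 300 ms

300


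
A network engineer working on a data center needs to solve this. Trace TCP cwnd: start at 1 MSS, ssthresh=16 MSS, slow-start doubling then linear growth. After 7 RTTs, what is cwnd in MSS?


RTT 0: cwnd = 1 MSS (initial)
RTT 1: cwnd = 2 MSS (slow start, doubled)
RTT 2: cwnd = 4 MSS (slow start, doubled)
RTT 3: cwnd = 8 MSS (slow start, doubled)
RTT 4: cwnd = 16 MSS (slow start, doubled)
RTT 5: cwnd = 17 MSS (congestion avoidance, +1)
RTT 6: cwnd = 18 MSS (congestion avoidance, +1)
RTT 7: cwnd = 19 MSS (congestion avoidance, +1)

19


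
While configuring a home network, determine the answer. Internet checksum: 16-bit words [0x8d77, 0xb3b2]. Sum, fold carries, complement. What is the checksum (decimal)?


Given words: [0x8d77, 0xb3b2]
Step 1: Sum all words
Raw sum = 36215 + 46002 = 82217
Step 2: Fold carry: (16681 + 1) = 16682
One's complement = ~16682 & 0xFFFF = 48853

48853


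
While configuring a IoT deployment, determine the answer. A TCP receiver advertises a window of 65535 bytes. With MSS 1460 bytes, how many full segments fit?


Given: RWND = 65535 bytes, MSS = 1460 bytes
Full segments = floor(RWND / MSS)
Full segments = floor(65535 / 1460)
Full segments = floor(44.887) = 44

44


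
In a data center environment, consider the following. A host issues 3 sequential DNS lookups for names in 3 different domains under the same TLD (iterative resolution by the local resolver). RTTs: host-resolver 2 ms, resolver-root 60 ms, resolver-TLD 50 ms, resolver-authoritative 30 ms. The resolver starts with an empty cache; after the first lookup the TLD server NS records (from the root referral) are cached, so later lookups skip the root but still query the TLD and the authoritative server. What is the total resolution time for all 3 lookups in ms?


Lookup 1 (cold cache): local + root + TLD + auth = 2 + 60 + 50 + 30 = 142 ms
Lookups 2..3 (TLD NS cached -> skip root; new domain -> still ask TLD and auth): local + TLD + auth = 2 + 50 + 30 = 82 ms each
Remaining 2 lookups: 2 * 82 = 164 ms
Total = 142 + 164 = 306 ms

306


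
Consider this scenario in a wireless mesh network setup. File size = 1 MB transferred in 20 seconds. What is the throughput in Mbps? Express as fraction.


Given: file = 1 MB, time = 20 s
File in Mb = 1 * 8 = 8 Mb
Throughput = 8 / 20 Mbps
Throughput = 2/5 Mbps

2/5


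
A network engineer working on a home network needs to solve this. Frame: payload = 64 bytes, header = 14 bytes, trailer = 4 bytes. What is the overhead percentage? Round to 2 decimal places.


Given: payload = 64 B, header = 14 B, trailer = 4 B
Overhead bytes = header + trailer = 14 + 4 = 18
Total frame = payload + overhead = 64 + 18 = 82
Overhead % = 18 / 82 * 100 = 21.9512% -> 21.95% (2 dp)

21.95


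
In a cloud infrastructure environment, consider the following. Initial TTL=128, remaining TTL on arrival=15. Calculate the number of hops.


Given: initial TTL = 128, received TTL = 15
Hops = initial TTL - received TTL
Hops = 128 - 15 = 113

113


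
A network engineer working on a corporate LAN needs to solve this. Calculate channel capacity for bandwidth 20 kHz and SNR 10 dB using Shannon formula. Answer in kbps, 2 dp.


Given: B = 20 kHz, SNR = 10 dB
SNR linear = 10^(10/10) = 10
1 + SNR = 11
log2(11) = 3.4594316186
C = 20 * 1000 * 3.4594316186 = 69188.6324 bps
C = 69.188632 kbps -> 69.19 kbps (2 dp)

69.19


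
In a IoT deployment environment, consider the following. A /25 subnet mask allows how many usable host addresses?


Given: subnet mask /25
Host bits = 32 - 25 = 7
Total addresses = 2^7 = 128
Usable hosts = 128 - 2 (network + broadcast) = 126

126


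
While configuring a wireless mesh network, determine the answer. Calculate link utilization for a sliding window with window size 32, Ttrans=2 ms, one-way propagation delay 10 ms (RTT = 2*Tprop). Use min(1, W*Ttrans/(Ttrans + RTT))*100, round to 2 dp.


Given: W = 32, Ttrans = 2 ms, RTT = 20 ms (= 2 * Tprop, Tprop = 10 ms)
Cycle time = Ttrans + RTT = 2 + 20 = 22 ms (first packet sent until its ACK returns)
W * Ttrans = 32 * 2 = 64 ms of sending per cycle
W * Ttrans / (Ttrans + RTT) = 64 / 22 = 2.909091
U = min(1, 2.909091) = 1.000000
U% = 100.00%

100.00


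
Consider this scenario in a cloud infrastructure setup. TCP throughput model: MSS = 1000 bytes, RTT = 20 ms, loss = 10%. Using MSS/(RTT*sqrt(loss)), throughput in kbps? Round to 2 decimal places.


Given: MSS = 1000 bytes, RTT = 20 ms, loss = 10%
RTT in seconds = 20 / 1000 = 0.02
Loss rate = 10% = 0.1
sqrt(loss) = sqrt(0.1) = 0.316227766017
Throughput (bytes/s) = 1000 / (0.02 * 0.316227766017) = 158113.8830
Throughput (kbps) = 158113.8830 * 8 / 1000 = 1264.911064 -> 1264.91 kbps (2 dp)

1264.91


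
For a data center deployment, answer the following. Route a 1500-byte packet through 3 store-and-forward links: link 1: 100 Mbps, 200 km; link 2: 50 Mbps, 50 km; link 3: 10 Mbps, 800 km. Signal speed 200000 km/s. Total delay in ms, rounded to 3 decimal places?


Packet = 1500 bytes = 12000 bits. Store-and-forward: sum (t_trans + t_prop) per link.
Link 1: t_trans = 12000/(100*10^6) s = 0.1200 ms; t_prop = 200/200000 s = 1.0000 ms; subtotal = 1.1200 ms
Link 2: t_trans = 12000/(50*10^6) s = 0.2400 ms; t_prop = 50/200000 s = 0.2500 ms; subtotal = 0.4900 ms
Link 3: t_trans = 12000/(10*10^6) s = 1.2000 ms; t_prop = 800/200000 s = 4.0000 ms; subtotal = 5.2000 ms
End-to-end = 1.1200 + 0.4900 + 5.2000 = 6.8100 ms -> 6.810 ms (3 dp)

6.810


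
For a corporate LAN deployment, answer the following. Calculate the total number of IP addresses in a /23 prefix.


Given: CIDR prefix /23
Host bits = 32 - 23 = 9
Total addresses = 2^9 = 512

512
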